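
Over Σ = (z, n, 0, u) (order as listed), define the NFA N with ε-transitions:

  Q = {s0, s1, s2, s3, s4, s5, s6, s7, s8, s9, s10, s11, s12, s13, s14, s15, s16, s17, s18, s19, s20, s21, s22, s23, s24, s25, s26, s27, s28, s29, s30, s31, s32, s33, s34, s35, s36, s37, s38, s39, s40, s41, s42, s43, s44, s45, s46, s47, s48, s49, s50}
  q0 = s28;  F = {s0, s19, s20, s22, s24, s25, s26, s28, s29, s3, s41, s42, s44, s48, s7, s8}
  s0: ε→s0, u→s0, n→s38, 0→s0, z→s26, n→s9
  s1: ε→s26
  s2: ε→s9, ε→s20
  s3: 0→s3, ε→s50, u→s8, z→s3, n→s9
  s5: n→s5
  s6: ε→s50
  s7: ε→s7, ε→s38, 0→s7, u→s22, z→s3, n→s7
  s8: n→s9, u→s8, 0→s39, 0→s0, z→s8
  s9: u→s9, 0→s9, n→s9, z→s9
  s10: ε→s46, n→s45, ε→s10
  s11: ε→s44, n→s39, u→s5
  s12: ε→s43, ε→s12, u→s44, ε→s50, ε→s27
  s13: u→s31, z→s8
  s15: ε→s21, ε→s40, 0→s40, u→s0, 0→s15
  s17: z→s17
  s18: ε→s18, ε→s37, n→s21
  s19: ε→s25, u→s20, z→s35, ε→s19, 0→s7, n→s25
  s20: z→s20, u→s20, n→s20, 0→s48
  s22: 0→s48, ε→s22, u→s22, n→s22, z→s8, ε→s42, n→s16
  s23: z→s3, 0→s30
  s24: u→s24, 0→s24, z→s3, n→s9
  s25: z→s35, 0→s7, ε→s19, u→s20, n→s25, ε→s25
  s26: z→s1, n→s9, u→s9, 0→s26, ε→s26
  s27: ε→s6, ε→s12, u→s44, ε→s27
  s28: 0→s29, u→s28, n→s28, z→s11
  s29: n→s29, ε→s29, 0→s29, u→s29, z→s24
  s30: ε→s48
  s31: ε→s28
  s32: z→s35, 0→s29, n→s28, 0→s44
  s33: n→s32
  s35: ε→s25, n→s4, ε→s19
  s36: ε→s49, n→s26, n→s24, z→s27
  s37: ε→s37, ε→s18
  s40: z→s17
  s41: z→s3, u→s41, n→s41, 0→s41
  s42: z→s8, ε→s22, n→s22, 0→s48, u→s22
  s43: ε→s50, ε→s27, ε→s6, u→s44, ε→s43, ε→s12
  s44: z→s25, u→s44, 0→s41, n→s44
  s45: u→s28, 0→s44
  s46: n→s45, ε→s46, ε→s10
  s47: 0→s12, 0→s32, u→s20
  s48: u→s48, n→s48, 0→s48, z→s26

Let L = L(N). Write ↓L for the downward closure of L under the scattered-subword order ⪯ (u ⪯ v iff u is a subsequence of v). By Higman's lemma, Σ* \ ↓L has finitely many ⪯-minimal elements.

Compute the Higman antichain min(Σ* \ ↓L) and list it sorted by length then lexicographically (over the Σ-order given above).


A = [0zn, zzu0zu].

|Q|=51, |F|=16, |δ|=148 (45 ε).
min D↑ (15 st, q0=0, F={9}): 0:z→1,n→0,0→2,u→0 1:z→3,n→1,0→4,u→1 2:z→5,n→2,0→2,u→2 3:z→3,n→3,0→6,u→7 4:z→8,n→4,0→4,u→4 5:z→8,n→9,0→5,u→5 6:z→8,n→6,0→6,u→10 7:z→7,n→7,0→11,u→7 8:z→8,n→9,0→8,u→12 9:z→9,n→9,0→9,u→9 10:z→12,n→10,0→11,u→10 11:z→13,n→11,0→11,u→11 12:z→12,n→9,0→14,u→12 13:z→13,n→9,0→13,u→9 14:z→13,n→9,0→14,u→14 [Hopcroft].
'0zn': run [26, 17, 10, 2] end={s38,s9} ∉↓L; 3/3 deletions ∈↓L.
'zzu0zu': |S_i|=[26, 24, 19, 12, 7, 3, 1] end={s9} ∉↓L; 6/6 del acc.
2 obstructions.


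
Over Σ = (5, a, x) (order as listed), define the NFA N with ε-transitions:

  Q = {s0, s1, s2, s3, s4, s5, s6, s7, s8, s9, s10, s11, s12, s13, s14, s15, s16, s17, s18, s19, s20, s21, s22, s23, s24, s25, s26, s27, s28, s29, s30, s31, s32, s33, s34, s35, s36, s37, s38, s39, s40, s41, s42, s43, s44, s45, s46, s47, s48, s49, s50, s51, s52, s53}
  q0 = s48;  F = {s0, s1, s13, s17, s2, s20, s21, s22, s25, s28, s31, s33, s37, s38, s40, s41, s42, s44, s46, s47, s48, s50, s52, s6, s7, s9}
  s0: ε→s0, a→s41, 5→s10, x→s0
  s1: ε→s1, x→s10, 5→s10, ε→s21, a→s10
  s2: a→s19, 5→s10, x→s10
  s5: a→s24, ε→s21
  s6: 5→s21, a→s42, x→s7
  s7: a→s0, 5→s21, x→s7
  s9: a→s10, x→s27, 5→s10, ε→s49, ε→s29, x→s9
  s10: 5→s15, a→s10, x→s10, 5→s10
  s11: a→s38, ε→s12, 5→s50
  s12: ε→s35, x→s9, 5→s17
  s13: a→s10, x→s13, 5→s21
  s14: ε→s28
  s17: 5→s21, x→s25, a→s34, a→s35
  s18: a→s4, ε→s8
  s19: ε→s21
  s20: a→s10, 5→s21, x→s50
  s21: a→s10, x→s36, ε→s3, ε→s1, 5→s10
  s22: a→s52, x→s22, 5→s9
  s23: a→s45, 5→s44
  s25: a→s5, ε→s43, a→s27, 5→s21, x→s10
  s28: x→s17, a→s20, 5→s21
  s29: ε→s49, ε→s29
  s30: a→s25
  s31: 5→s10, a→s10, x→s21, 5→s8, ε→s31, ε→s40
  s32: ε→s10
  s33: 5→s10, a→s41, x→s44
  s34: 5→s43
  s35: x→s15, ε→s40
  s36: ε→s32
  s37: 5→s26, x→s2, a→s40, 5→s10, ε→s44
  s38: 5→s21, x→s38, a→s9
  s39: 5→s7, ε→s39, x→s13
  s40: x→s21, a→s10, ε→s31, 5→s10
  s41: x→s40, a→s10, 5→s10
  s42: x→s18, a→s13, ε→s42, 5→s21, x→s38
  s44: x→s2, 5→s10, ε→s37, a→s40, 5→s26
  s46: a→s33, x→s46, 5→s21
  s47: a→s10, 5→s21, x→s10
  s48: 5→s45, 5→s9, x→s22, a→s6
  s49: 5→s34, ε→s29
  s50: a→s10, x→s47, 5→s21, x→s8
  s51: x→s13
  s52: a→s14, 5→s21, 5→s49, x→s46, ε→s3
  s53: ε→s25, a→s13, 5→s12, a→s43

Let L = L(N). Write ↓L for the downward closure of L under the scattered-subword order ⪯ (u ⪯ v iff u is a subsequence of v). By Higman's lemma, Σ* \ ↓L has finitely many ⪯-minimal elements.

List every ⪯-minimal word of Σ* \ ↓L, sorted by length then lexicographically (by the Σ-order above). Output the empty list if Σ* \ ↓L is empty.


|Q|=54, |F|=26, |δ|=139 (29 ε).
min D↑ (24 st, q0=0, F={4}): 0:5→1,a→2,x→3 1:5→4,a→4,x→1 2:5→5,a→6,x→7 3:5→1,a→8,x→3 4:5→4,a→4,x→4 5:5→4,a→4,x→4 6:5→5,a→9,x→10 7:5→5,a→11,x→7 8:5→5,a→12,x→13 9:5→5,a→4,x→9 10:5→5,a→1,x→10 11:5→4,a→14,x→11 12:5→5,a→15,x→16 13:5→5,a→17,x→13 14:5→4,a→4,x→18 15:5→5,a→4,x→19 16:5→5,a→18,x→20 17:5→4,a→14,x→21 18:5→4,a→4,x→5 19:5→5,a→4,x→22 20:5→5,a→5,x→4 21:5→4,a→18,x→23 22:5→5,a→4,x→4 23:5→4,a→5,x→4 [Hopcroft].
'55': N↓-sim [46, 16, 4] end={s10,s15,s34,s43} — reject; 2/2 del acc.
'5a': run [46, 16, 2] end={s10,s15} rej; 2/2 del acc.
'a5x': run [46, 43, 13, 4] end={s10,s15,s32,s36} — reject; 3/3 deletions ∈↓L.
'aaaa': N↓-sim [46, 43, 39, 26, 3] end={s10,s15,s24} ∉↓L; 4/4 deletions ∈↓L.
'axa5': run [46, 43, 37, 28, 6] end={s10,s15,s26,s34,s43,s8} rej; 4/4 del acc.
'xaaxxx': |S_i|=[46, 42, 37, 30, 25, 16, 4] end={s10,s15,s32,s36} rej; 6/6 del acc.
6 obstructions.

Antichain: [55, 5a, a5x, aaaa, axa5, xaaxxx].


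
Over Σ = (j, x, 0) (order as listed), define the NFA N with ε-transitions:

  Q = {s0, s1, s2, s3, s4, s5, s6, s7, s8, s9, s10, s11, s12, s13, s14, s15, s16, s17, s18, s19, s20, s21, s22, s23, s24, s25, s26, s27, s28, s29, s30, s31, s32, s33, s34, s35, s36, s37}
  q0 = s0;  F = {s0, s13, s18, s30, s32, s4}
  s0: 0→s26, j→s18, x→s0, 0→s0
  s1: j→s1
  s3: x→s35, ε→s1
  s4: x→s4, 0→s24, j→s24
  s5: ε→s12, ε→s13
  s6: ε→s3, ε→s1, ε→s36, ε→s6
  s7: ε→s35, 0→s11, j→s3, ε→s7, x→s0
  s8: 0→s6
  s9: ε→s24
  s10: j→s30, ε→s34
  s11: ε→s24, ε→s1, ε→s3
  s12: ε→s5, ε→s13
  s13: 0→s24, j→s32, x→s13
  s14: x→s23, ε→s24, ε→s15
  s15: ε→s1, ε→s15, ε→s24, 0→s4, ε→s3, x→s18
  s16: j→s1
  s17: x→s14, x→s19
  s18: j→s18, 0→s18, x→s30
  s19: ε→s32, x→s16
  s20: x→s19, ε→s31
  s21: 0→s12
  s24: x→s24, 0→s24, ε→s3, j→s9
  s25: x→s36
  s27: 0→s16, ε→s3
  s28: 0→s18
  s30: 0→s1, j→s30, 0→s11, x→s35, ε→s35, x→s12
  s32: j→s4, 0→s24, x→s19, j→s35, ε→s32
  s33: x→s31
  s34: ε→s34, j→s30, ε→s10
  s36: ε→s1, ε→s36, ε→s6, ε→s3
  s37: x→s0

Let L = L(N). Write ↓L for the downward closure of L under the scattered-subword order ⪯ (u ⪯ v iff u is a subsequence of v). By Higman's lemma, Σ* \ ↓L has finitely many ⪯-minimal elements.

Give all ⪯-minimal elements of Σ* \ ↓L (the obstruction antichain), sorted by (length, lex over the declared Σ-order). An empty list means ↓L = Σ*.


|Q|=38, |F|=6, |δ|=81 (34 ε).
min D↑ (7 st, q0=0, F={4}): 0:j→1,x→0,0→0 1:j→1,x→2,0→1 2:j→2,x→3,0→4 3:j→5,x→3,0→4 4:j→4,x→4,0→4 5:j→6,x→5,0→4 6:j→4,x→6,0→4 [Hopcroft].
'jx0': N↓-sim [17, 15, 14, 6] end={s1,s11,s24,s3,s35,s9} rej; 3/3 single-dels accept.
'jxxjjj': N↓-sim [17, 15, 14, 12, 9, 6, 5] end={s1,s24,s3,s35,s9} rej; 6/6 single-dels accept.
2 minimals (antichain).

A = [jx0, jxxjjj].


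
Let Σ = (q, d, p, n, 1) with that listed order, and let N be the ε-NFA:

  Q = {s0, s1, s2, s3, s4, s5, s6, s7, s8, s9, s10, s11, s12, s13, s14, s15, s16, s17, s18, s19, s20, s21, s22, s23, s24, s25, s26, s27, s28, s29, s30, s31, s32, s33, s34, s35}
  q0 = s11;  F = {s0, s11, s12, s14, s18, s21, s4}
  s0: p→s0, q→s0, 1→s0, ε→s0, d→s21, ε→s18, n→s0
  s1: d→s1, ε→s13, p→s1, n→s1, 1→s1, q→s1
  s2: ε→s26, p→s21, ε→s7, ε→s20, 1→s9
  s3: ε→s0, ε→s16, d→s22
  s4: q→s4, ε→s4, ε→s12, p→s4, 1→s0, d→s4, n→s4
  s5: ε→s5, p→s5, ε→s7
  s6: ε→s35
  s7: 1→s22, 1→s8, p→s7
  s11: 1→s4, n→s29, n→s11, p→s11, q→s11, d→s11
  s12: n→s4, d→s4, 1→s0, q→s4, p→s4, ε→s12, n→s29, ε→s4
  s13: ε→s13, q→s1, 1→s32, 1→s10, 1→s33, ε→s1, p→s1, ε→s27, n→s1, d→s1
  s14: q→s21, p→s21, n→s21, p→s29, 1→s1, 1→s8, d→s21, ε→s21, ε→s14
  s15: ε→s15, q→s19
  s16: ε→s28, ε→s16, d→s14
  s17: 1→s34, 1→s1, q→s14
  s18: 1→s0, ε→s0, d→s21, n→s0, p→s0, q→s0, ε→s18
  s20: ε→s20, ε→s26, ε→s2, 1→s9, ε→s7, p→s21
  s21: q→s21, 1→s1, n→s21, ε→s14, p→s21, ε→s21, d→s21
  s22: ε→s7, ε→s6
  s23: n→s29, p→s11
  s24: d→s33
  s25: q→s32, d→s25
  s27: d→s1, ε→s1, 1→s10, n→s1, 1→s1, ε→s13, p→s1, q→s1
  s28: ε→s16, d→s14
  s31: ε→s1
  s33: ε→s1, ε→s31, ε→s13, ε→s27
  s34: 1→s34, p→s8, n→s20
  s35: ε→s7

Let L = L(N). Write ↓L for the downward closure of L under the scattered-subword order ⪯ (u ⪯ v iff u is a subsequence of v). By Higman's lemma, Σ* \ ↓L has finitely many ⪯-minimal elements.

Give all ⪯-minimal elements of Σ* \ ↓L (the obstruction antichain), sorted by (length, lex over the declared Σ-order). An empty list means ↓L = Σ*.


|Q|=36, |F|=7, |δ|=122 (42 ε).
min D↑ (5 st, q0=0, F={4}): 0:q→0,d→0,p→0,n→0,1→1 1:q→1,d→1,p→1,n→1,1→2 2:q→2,d→3,p→2,n→2,1→2 3:q→3,d→3,p→3,n→3,1→4 4:q→4,d→4,p→4,n→4,1→4.
'11d1': run [16, 15, 13, 11, 8] end={s1,s10,s13,s27,s31,s32,s33,s8} ∉↓L; 4/4 deletions ∈↓L.
1 words, ⪯-incomp.

A = [11d1].


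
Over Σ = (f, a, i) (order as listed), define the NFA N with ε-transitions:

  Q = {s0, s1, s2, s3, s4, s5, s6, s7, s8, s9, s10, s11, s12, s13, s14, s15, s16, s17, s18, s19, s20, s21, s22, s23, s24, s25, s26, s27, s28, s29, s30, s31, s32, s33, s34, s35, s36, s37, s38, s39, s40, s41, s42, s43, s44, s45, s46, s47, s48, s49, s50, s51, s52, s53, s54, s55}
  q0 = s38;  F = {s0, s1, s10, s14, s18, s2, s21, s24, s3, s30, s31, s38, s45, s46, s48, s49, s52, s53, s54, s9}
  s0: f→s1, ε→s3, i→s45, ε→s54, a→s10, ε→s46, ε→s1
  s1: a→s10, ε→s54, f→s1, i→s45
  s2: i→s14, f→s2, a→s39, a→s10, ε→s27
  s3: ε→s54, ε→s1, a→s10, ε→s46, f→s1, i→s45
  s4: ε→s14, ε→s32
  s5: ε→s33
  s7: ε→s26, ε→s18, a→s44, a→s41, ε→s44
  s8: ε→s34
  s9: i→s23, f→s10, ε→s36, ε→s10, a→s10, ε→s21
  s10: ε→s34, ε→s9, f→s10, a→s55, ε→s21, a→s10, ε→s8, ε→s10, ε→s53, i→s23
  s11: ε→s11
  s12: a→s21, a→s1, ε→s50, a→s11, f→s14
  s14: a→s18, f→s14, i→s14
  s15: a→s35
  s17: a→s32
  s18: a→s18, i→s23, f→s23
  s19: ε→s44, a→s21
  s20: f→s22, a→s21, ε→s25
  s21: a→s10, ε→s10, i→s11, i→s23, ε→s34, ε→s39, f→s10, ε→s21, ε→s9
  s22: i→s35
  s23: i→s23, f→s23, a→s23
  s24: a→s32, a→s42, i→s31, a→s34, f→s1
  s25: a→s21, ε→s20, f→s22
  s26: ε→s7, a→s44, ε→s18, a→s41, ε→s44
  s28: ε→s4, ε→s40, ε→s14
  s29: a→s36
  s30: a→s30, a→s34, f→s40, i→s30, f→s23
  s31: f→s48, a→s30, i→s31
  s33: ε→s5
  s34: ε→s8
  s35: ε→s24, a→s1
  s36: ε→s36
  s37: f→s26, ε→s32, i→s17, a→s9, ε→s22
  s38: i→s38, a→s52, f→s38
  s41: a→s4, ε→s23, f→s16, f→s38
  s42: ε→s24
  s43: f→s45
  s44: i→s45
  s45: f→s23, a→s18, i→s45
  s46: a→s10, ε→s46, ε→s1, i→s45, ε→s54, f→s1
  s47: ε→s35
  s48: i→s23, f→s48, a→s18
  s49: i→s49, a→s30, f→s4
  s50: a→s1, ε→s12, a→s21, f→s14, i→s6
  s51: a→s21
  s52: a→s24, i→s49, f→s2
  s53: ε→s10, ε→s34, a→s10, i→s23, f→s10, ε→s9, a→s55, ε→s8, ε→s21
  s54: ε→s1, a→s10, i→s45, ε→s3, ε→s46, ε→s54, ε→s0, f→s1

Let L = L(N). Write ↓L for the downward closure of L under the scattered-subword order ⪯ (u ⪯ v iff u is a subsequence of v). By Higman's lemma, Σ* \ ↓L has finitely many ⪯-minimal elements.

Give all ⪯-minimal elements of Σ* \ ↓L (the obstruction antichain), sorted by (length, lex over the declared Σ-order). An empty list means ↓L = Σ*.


Antichain: [afai, aiaf, aafif, aaifi].

|Q|=56, |F|=20, |δ|=166 (64 ε).
min D↑ (14 st, q0=0, F={10}): 0:f→0,a→1,i→0 1:f→2,a→3,i→4 2:f→2,a→5,i→6 3:f→7,a→3,i→8 4:f→6,a→9,i→4 5:f→5,a→5,i→10 6:f→6,a→11,i→6 7:f→7,a→5,i→12 8:f→13,a→9,i→8 9:f→10,a→9,i→9 10:f→10,a→10,i→10 11:f→10,a→11,i→10 12:f→10,a→11,i→12 13:f→13,a→11,i→10 (ε-aug+det+¬).
'afai': run [32, 31, 25, 12, 2] end={s11,s23} — reject; 4/4 single-dels accept.
'aiaf': N↓-sim [32, 31, 14, 6, 2] end={s23,s40} — reject; 4/4 del acc.
'aafif': N↓-sim [32, 31, 25, 20, 4, 1] end={s23} ∉↓L; 5/5 single-dels accept.
'aaifi': N↓-sim [32, 31, 25, 10, 4, 1] end={s23} rej; 5/5 del acc.
4 minimals (antichain).


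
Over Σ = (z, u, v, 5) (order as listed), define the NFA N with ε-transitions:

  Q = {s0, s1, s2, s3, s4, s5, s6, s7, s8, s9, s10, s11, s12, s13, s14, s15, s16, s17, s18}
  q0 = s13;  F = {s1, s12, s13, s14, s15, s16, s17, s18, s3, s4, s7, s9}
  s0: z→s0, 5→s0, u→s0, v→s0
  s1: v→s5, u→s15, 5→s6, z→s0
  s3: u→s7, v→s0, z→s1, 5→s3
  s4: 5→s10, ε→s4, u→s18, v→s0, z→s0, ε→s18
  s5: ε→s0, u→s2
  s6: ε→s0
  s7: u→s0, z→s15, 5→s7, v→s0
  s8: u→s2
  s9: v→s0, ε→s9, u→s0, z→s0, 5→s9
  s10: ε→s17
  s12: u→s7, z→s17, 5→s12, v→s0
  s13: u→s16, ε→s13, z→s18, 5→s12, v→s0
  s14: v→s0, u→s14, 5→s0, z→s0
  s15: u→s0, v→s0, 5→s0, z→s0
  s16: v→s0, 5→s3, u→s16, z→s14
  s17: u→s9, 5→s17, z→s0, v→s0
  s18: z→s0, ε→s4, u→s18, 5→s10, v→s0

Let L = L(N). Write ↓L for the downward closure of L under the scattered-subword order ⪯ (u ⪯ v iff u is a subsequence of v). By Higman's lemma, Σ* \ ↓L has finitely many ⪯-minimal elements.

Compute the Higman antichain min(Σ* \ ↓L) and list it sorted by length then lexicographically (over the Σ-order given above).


|Q|=19, |F|=12, |δ|=62 (8 ε).
min D↑ (12 st, q0=0, F={3}): 0:z→1,u→2,v→3,5→4 1:z→3,u→1,v→3,5→5 2:z→6,u→2,v→3,5→7 3:z→3,u→3,v→3,5→3 4:z→5,u→8,v→3,5→4 5:z→3,u→9,v→3,5→5 6:z→3,u→6,v→3,5→3 7:z→10,u→8,v→3,5→7 8:z→11,u→3,v→3,5→8 9:z→3,u→3,v→3,5→9 10:z→3,u→11,v→3,5→3 11:z→3,u→3,v→3,5→3.
'v': N↓-sim [17, 3] end={s0,s2,s5} ∉↓L; 1/1 deletions ∈↓L.
'zz': |S_i|=[17, 12, 1] end={s0} ∉↓L; 2/2 deletions ∈↓L.
'uz5': |S_i|=[17, 15, 7, 2] end={s0,s6} rej; 3/3 deletions ∈↓L.
'5uu': run [17, 12, 5, 1] end={s0} ∉↓L; 3/3 del acc.
4 words, ⪯-incomp.

min(Σ*\↓L) = [v, zz, uz5, 5uu].


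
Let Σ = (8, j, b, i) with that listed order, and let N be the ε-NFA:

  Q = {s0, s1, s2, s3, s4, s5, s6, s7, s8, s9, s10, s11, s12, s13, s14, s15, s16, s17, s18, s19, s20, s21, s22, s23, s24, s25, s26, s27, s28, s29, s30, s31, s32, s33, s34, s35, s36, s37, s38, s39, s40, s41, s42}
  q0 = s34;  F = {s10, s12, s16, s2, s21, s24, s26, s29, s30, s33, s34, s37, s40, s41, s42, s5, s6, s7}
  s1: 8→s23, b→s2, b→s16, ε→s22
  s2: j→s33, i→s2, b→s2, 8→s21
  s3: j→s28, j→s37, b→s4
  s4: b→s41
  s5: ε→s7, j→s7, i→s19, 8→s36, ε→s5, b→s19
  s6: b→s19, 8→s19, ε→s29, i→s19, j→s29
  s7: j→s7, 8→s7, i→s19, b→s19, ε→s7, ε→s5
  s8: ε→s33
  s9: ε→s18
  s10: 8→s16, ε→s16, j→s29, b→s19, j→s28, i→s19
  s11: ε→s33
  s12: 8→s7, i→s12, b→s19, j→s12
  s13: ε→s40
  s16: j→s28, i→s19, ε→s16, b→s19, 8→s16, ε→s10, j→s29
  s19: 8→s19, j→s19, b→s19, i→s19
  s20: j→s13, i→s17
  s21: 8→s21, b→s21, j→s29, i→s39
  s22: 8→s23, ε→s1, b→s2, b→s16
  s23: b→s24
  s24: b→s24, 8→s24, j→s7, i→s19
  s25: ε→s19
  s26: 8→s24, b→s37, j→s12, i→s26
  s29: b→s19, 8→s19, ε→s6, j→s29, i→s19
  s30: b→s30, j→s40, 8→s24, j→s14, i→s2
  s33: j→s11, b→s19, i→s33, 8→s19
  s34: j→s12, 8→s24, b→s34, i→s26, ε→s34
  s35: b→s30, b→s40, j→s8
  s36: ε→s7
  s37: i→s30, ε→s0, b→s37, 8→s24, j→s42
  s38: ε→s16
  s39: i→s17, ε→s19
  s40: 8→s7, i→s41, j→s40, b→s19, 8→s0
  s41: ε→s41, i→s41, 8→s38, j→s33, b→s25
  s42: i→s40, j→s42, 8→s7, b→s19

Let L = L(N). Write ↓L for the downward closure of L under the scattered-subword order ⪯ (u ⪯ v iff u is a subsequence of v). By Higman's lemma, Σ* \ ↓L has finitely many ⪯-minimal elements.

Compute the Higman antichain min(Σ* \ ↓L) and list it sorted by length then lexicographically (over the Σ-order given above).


min(Σ*\↓L) = [8i, jb, ibiij8].

|Q|=43, |F|=18, |δ|=119 (22 ε).
min D↑ (16 st, q0=0, F={5}): 0:8→1,j→2,b→0,i→3 1:8→1,j→4,b→1,i→5 2:8→4,j→2,b→5,i→2 3:8→1,j→2,b→6,i→3 4:8→4,j→4,b→5,i→5 5:8→5,j→5,b→5,i→5 6:8→1,j→7,b→6,i→8 7:8→4,j→7,b→5,i→9 8:8→1,j→9,b→8,i→10 9:8→4,j→9,b→5,i→11 10:8→12,j→13,b→10,i→10 11:8→14,j→13,b→5,i→11 12:8→12,j→15,b→12,i→5 13:8→5,j→13,b→5,i→13 14:8→14,j→15,b→5,i→5 15:8→5,j→15,b→5,i→5 [Hopcroft].
'8i': |S_i|=[28, 15, 3] end={s17,s19,s39} — reject; 2/2 del acc.
'jb': N↓-sim [28, 19, 2] end={s19,s25} rej; 2/2 deletions ∈↓L.
'ibiij8': |S_i|=[28, 27, 25, 23, 15, 6, 1] end={s19} rej; 6/6 single-dels accept.
3 minimals (antichain).


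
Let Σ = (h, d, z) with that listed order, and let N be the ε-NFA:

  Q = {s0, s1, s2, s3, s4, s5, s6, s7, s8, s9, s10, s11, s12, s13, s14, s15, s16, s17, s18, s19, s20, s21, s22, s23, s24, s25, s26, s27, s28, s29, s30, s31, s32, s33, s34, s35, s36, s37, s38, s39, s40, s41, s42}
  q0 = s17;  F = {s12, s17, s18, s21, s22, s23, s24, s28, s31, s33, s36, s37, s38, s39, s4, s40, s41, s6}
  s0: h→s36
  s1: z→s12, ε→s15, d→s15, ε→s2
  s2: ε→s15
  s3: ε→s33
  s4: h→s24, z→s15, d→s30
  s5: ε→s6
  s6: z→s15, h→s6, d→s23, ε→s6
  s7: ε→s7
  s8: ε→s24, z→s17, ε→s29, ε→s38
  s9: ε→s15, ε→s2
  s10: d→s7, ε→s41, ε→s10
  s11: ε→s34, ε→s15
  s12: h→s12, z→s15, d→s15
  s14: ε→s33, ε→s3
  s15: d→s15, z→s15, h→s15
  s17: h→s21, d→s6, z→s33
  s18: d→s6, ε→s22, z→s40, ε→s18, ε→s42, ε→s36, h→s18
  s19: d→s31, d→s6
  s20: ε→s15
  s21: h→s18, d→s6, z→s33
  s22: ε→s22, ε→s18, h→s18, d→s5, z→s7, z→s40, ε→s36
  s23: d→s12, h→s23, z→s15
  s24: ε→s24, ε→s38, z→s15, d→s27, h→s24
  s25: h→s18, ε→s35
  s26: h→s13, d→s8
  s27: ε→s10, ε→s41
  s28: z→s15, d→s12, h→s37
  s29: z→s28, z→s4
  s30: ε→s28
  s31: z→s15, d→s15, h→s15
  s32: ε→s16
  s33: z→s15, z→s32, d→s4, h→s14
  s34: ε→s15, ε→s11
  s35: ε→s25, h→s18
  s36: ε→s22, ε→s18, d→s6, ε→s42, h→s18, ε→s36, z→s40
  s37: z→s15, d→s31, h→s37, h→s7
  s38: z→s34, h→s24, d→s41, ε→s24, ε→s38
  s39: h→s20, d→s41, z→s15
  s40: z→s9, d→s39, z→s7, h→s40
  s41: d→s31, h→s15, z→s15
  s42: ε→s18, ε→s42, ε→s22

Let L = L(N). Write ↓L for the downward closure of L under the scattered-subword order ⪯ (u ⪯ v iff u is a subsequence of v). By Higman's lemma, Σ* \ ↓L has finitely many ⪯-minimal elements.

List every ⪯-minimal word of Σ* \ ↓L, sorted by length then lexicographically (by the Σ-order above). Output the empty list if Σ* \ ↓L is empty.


A = [dz, zz, dddd, hhzdh, zdhdh].

|Q|=43, |F|=18, |δ|=119 (45 ε).
min D↑ (16 st, q0=0, F={6}): 0:h→1,d→2,z→3 1:h→4,d→2,z→3 2:h→2,d→5,z→6 3:h→3,d→7,z→6 4:h→4,d→2,z→8 5:h→5,d→9,z→6 6:h→6,d→6,z→6 7:h→10,d→11,z→6 8:h→8,d→12,z→6 9:h→9,d→6,z→6 10:h→10,d→13,z→6 11:h→14,d→9,z→6 12:h→6,d→13,z→6 13:h→6,d→15,z→6 14:h→14,d→15,z→6 15:h→6,d→6,z→6.
'dz': |S_i|=[34, 20, 3] end={s11,s15,s34} — reject; 2/2 del acc.
'zz': run [34, 25, 8] end={s11,s15,s16,s2,s32,s34,s7,s9} — reject; 2/2 deletions ∈↓L.
'dddd': N↓-sim [34, 20, 11, 4, 1] end={s15} rej; 4/4 del acc.
'hhzdh': run [34, 33, 32, 13, 5, 2] end={s15,s20} rej; 5/5 deletions ∈↓L.
'zdhdh': |S_i|=[34, 25, 17, 13, 6, 1] end={s15} rej; 5/5 del acc.
5 obstructions.


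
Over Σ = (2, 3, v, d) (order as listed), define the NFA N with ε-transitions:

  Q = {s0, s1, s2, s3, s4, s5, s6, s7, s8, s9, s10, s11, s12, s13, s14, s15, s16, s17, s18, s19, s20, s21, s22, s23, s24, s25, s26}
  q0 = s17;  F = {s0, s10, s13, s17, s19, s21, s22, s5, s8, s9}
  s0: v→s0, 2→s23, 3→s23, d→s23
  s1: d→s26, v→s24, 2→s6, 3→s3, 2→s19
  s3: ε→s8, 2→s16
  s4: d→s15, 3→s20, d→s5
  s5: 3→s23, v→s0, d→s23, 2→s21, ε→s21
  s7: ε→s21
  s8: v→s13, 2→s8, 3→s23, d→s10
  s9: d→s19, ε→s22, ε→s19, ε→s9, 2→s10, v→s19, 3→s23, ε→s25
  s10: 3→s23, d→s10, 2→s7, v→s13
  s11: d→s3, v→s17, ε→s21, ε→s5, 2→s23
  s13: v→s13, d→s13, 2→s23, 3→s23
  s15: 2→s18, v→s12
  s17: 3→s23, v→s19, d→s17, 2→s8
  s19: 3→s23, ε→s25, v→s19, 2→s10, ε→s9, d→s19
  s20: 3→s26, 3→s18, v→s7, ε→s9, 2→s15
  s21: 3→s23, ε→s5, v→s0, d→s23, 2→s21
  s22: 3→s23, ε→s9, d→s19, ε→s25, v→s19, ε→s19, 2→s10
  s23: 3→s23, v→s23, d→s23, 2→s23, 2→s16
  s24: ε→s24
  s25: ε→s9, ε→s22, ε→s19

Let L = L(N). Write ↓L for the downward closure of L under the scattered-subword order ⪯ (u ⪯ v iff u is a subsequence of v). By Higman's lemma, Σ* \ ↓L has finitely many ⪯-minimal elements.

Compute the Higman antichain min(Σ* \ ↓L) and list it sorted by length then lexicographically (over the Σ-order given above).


Antichain: [3, 2v2, 2d2d, v22d].

|Q|=27, |F|=10, |δ|=83 (20 ε).
min D↑ (8 st, q0=0, F={2}): 0:2→1,3→2,v→3,d→0 1:2→1,3→2,v→4,d→5 2:2→2,3→2,v→2,d→2 3:2→5,3→2,v→3,d→3 4:2→2,3→2,v→4,d→4 5:2→6,3→2,v→4,d→5 6:2→6,3→2,v→7,d→2 7:2→2,3→2,v→7,d→2 (ε-aug+det+¬).
'3': |S_i|=[14, 2] end={s16,s23} — reject; 1/1 del acc.
'2v2': run [14, 9, 4, 2] end={s16,s23} — reject; 3/3 single-dels accept.
'2d2d': |S_i|=[14, 9, 8, 6, 2] end={s16,s23} ∉↓L; 4/4 single-dels accept.
'v22d': N↓-sim [14, 12, 8, 6, 2] end={s16,s23} rej; 4/4 single-dels accept.
4 words, ⪯-incomp.


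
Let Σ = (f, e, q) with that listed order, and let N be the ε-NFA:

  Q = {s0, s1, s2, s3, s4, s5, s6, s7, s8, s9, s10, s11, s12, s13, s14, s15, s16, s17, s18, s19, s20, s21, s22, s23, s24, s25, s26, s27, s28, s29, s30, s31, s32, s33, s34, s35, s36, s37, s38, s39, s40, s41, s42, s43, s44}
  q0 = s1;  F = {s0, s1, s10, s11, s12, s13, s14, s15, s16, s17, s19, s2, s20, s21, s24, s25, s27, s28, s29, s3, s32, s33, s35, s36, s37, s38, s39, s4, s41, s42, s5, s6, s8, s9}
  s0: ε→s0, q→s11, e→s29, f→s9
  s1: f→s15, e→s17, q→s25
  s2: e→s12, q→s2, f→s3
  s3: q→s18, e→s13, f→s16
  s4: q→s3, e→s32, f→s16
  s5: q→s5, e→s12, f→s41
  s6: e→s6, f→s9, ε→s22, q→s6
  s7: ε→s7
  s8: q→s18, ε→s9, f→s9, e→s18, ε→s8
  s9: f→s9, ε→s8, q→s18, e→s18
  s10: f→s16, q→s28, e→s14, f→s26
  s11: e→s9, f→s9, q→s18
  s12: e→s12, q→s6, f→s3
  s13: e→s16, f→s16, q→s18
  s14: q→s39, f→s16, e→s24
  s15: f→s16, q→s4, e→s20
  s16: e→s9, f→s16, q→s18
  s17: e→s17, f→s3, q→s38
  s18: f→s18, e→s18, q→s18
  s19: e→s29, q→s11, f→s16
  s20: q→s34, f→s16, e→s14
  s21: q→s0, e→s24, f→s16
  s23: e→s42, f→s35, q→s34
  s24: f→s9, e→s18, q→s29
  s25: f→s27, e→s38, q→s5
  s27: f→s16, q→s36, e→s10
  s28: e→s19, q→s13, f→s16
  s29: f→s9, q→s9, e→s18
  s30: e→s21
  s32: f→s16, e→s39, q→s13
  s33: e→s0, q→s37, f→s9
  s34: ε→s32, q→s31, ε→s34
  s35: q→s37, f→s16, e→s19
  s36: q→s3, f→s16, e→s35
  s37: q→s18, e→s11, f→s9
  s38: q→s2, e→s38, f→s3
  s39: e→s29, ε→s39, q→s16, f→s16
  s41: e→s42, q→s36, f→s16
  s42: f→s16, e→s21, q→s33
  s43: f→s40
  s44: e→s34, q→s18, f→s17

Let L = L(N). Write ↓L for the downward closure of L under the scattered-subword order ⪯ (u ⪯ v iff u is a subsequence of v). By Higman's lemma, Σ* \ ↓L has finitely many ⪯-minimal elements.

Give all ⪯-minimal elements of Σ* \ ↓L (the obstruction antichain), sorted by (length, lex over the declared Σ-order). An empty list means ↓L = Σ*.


Antichain: [ffq, efq, ffee, fqqq, feeee, qqeqfe].

|Q|=45, |F|=34, |δ|=124 (9 ε).
min D↑ (34 st, q0=0, F={12}): 0:f→1,e→2,q→3 1:f→4,e→5,q→6 2:f→7,e→2,q→8 3:f→9,e→8,q→10 4:f→4,e→11,q→12 5:f→4,e→13,q→14 6:f→4,e→14,q→7 7:f→4,e→15,q→12 8:f→7,e→8,q→16 9:f→4,e→17,q→18 10:f→19,e→20,q→10 11:f→11,e→12,q→12 12:f→12,e→12,q→12 13:f→4,e→21,q→22 14:f→4,e→22,q→15 15:f→4,e→4,q→12 16:f→7,e→20,q→16 17:f→4,e→13,q→23 18:f→4,e→24,q→7 19:f→4,e→25,q→18 20:f→7,e→20,q→26 21:f→11,e→12,q→27 22:f→4,e→27,q→4 23:f→4,e→28,q→15 24:f→4,e→28,q→29 25:f→4,e→30,q→31 26:f→11,e→26,q→26 27:f→11,e→12,q→11 28:f→4,e→27,q→32 29:f→11,e→32,q→12 30:f→4,e→21,q→33 31:f→11,e→33,q→29 32:f→11,e→11,q→12 33:f→11,e→27,q→32 (ε-aug+det+¬).
'ffq': run [39, 30, 5, 1] end={s18} — reject; 3/3 deletions ∈↓L.
'efq': run [39, 31, 7, 1] end={s18} ∉↓L; 3/3 del acc.
'ffee': N↓-sim [39, 30, 5, 3, 1] end={s18} rej; 4/4 del acc.
'fqqq': run [39, 30, 20, 9, 1] end={s18} — reject; 4/4 single-dels accept.
'feeee': run [39, 30, 24, 12, 5, 1] end={s18} — reject; 5/5 del acc.
'qqeqfe': |S_i|=[39, 35, 26, 19, 10, 3, 1] end={s18} ∉↓L; 6/6 single-dels accept.
6 minimals (antichain).


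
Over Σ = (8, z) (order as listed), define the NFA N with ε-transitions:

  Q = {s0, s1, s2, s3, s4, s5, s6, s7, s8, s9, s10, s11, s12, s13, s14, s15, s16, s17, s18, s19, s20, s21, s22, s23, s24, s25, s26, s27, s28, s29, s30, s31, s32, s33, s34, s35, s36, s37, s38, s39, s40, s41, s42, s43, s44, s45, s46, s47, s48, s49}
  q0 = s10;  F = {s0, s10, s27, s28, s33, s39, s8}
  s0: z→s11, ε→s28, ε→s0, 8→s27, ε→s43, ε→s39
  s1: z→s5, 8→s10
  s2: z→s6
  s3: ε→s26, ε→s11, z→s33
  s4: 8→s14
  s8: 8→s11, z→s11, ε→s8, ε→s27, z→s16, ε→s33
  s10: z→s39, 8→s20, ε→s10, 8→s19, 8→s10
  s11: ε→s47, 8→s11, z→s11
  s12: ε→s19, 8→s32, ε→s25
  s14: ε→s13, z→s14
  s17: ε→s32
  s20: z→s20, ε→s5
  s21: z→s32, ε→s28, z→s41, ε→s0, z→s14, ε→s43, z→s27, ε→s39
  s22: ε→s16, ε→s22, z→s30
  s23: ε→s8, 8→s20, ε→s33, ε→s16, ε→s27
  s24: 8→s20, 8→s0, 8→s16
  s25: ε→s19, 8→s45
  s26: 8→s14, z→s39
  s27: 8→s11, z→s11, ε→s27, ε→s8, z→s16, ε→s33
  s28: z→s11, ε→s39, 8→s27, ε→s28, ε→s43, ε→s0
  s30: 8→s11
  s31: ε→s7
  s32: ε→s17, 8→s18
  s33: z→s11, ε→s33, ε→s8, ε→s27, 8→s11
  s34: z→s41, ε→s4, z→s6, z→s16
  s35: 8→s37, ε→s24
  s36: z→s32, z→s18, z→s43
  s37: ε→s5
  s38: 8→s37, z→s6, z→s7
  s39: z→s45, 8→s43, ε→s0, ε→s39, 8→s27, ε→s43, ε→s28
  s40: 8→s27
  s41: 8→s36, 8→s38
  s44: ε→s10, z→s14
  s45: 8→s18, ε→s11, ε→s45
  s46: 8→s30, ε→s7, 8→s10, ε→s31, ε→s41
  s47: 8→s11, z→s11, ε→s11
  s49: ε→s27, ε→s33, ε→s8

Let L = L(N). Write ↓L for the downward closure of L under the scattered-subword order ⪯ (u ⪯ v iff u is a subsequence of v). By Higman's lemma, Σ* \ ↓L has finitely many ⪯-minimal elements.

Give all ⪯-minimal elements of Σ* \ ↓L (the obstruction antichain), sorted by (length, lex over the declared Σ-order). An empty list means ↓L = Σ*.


min(Σ*\↓L) = [zz, z88].

|Q|=50, |F|=7, |δ|=118 (56 ε).
min D↑ (4 st, q0=0, F={3}): 0:8→0,z→1 1:8→2,z→3 2:8→3,z→3 3:8→3,z→3 (ε-aug+det+¬).
'zz': N↓-sim [16, 14, 7] end={s11,s16,s18,s20,s45,s47,s5} — reject; 2/2 deletions ∈↓L.
'z88': N↓-sim [16, 14, 8, 2] end={s11,s47} rej; 3/3 deletions ∈↓L.
2 obstructions.


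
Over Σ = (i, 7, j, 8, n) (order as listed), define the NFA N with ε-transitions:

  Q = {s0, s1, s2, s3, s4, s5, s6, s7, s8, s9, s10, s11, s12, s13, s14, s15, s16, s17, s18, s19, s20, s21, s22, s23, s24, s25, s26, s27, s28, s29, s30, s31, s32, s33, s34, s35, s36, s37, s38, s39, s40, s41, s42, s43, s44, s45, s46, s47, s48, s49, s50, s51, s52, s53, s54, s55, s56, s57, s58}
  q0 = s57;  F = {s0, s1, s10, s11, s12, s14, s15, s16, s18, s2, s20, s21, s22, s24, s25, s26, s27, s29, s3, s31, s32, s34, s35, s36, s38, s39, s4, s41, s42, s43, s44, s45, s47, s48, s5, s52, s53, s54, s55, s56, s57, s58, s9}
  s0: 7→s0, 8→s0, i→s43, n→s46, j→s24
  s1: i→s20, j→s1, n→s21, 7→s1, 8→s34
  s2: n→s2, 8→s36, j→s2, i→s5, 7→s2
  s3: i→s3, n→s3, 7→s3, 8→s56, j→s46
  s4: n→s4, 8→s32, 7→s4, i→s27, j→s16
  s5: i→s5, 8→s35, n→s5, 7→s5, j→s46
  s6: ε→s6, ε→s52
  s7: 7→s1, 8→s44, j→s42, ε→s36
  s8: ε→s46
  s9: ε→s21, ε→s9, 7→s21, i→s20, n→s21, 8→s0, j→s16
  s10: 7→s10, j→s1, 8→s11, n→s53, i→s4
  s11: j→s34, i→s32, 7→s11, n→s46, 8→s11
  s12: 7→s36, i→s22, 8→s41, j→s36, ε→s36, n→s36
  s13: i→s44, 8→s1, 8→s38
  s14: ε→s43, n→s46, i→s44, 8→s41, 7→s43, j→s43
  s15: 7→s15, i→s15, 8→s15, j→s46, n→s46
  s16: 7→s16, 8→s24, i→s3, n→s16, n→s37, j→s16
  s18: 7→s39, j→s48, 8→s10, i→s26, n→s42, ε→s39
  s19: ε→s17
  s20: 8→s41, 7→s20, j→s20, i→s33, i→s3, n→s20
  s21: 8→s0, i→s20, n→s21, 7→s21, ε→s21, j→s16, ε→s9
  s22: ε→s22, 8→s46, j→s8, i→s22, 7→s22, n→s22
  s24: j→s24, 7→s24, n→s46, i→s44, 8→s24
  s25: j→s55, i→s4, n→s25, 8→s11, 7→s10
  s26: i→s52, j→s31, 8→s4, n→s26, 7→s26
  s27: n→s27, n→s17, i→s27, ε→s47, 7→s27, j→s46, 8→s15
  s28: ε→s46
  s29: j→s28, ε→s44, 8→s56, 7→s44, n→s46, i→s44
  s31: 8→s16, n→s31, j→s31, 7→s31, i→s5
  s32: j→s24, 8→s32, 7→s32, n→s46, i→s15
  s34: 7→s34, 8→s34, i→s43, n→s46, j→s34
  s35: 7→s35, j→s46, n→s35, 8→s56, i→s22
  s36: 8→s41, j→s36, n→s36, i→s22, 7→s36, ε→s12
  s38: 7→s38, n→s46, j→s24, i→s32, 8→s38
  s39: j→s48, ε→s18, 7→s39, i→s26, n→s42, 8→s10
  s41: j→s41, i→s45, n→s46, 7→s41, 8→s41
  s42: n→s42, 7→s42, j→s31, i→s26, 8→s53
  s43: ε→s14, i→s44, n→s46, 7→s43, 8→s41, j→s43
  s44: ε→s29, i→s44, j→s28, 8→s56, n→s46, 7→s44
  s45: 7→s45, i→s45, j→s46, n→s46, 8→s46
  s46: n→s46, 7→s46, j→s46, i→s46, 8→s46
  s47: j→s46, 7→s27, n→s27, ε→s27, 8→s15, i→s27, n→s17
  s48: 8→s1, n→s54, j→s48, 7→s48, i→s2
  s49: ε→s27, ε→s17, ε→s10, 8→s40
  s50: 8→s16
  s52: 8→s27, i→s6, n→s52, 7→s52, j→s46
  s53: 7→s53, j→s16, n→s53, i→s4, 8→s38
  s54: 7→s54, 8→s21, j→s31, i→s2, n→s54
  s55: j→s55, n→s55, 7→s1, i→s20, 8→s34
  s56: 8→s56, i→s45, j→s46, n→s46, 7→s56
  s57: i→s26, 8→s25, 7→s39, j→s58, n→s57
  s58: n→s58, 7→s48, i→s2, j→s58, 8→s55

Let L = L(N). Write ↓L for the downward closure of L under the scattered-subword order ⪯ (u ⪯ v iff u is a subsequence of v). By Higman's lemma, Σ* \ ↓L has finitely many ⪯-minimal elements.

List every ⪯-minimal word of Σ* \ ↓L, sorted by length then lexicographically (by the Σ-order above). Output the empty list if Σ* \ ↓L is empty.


|Q|=59, |F|=43, |δ|=256 (24 ε).
min D↑ (38 st, q0=0, F={14}): 0:i→1,7→2,j→3,8→4,n→0 1:i→5,7→1,j→6,8→7,n→1 2:i→1,7→2,j→8,8→9,n→10 3:i→11,7→8,j→3,8→12,n→3 4:i→7,7→9,j→12,8→13,n→4 5:i→5,7→5,j→14,8→15,n→5 6:i→16,7→6,j→6,8→17,n→6 7:i→15,7→7,j→17,8→18,n→7 8:i→11,7→8,j→8,8→19,n→20 9:i→7,7→9,j→19,8→13,n→21 10:i→1,7→10,j→6,8→21,n→10 11:i→16,7→11,j→11,8→22,n→11 12:i→23,7→19,j→12,8→24,n→12 13:i→18,7→13,j→24,8→13,n→14 14:i→14,7→14,j→14,8→14,n→14 15:i→15,7→15,j→14,8→25,n→15 16:i→16,7→16,j→14,8→26,n→16 17:i→27,7→17,j→17,8→28,n→17 18:i→25,7→18,j→28,8→18,n→14 19:i→23,7→19,j→19,8→24,n→29 20:i→11,7→20,j→6,8→29,n→20 21:i→7,7→21,j→17,8→30,n→21 22:i→31,7→22,j→22,8→32,n→22 23:i→27,7→23,j→23,8→32,n→23 24:i→33,7→24,j→24,8→24,n→14 25:i→25,7→25,j→14,8→25,n→14 26:i→31,7→26,j→14,8→34,n→26 27:i→27,7→27,j→14,8→34,n→27 28:i→35,7→28,j→28,8→28,n→14 29:i→23,7→29,j→17,8→36,n→29 30:i→18,7→30,j→28,8→30,n→14 31:i→31,7→31,j→14,8→14,n→31 32:i→37,7→32,j→32,8→32,n→14 33:i→35,7→33,j→33,8→32,n→14 34:i→37,7→34,j→14,8→34,n→14 35:i→35,7→35,j→14,8→34,n→14 36:i→33,7→36,j→28,8→36,n→14 37:i→37,7→37,j→14,8→14,n→14 (ε-aug+det+¬).
'iij': N↓-sim [50, 32, 18, 3] end={s28,s46,s8} — reject; 3/3 deletions ∈↓L.
'88n': |S_i|=[50, 37, 16, 1] end={s46} — reject; 3/3 del acc.
'7njij': run [50, 46, 39, 23, 12, 3] end={s28,s46,s8} ∉↓L; 5/5 del acc.
'ji8i8': run [50, 32, 19, 9, 4, 1] end={s46} ∉↓L; 5/5 del acc.
4 minimals (antichain).

A = [iij, 88n, 7njij, ji8i8].


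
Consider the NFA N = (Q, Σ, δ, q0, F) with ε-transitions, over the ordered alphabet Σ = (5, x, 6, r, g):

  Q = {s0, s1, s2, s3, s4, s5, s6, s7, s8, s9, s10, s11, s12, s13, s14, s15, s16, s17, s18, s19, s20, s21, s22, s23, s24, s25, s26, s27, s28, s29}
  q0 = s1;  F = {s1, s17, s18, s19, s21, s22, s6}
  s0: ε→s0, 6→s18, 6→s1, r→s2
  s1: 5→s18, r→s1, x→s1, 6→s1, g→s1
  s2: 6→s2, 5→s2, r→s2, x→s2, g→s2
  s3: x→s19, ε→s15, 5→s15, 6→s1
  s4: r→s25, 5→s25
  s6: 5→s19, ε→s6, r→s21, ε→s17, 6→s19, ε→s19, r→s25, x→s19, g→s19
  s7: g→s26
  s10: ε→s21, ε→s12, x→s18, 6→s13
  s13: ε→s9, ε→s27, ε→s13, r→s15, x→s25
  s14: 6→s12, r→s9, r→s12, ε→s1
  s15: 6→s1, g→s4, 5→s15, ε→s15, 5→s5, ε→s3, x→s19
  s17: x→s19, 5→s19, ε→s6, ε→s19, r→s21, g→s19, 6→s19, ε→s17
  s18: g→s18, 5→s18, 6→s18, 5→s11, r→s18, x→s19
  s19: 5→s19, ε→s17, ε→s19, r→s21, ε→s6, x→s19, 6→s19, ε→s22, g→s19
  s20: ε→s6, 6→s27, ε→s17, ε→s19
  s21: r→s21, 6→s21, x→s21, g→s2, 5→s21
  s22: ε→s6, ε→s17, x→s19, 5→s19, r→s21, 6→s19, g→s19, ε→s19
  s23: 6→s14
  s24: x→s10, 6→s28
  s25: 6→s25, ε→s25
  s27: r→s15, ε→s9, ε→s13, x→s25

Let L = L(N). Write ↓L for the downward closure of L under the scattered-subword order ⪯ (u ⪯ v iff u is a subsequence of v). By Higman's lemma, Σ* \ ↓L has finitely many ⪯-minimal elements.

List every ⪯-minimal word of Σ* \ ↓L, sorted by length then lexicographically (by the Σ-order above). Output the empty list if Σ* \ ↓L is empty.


|Q|=30, |F|=7, |δ|=99 (29 ε).
min D↑ (5 st, q0=0, F={4}): 0:5→1,x→0,6→0,r→0,g→0 1:5→1,x→2,6→1,r→1,g→1 2:5→2,x→2,6→2,r→3,g→2 3:5→3,x→3,6→3,r→3,g→4 4:5→4,x→4,6→4,r→4,g→4.
'5xrg': N↓-sim [10, 9, 7, 3, 1] end={s2} — reject; 4/4 del acc.
1 words, ⪯-incomp.

Antichain: [5xrg].


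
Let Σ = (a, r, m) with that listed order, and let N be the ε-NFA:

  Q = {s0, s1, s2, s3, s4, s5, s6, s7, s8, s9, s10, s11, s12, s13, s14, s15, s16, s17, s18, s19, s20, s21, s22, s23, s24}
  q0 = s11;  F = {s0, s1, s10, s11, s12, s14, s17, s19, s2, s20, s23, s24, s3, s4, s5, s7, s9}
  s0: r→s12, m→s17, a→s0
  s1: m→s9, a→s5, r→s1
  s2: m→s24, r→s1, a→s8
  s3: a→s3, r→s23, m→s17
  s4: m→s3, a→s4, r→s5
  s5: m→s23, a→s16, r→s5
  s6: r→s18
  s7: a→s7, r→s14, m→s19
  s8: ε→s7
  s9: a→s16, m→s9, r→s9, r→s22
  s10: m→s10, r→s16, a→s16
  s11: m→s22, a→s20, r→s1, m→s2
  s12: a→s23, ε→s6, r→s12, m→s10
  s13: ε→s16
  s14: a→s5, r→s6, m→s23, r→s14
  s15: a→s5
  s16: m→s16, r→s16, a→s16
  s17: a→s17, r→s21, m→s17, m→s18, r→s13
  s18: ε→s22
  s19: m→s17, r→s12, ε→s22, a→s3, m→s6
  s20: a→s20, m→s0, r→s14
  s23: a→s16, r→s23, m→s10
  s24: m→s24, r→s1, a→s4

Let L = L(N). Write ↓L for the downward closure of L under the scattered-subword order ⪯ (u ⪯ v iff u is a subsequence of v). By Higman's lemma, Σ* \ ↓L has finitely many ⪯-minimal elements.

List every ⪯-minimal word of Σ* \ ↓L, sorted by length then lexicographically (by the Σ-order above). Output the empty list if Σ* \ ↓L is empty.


min(Σ*\↓L) = [raa, rma, ammr, mmara].

|Q|=25, |F|=17, |δ|=67 (5 ε).
min D↑ (18 st, q0=0, F={13}): 0:a→1,r→2,m→3 1:a→1,r→4,m→5 2:a→6,r→2,m→7 3:a→8,r→2,m→9 4:a→6,r→4,m→10 5:a→5,r→11,m→12 6:a→13,r→6,m→10 7:a→13,r→7,m→7 8:a→8,r→4,m→14 9:a→15,r→2,m→9 10:a→13,r→10,m→16 11:a→10,r→11,m→16 12:a→12,r→13,m→12 13:a→13,r→13,m→13 14:a→17,r→11,m→12 15:a→15,r→6,m→17 16:a→13,r→13,m→16 17:a→17,r→10,m→12 (ε-aug+det+¬).
'raa': N↓-sim [24, 13, 4, 1] end={s16} ∉↓L; 3/3 single-dels accept.
'rma': N↓-sim [24, 13, 5, 1] end={s16} — reject; 3/3 del acc.
'ammr': |S_i|=[24, 19, 13, 8, 5] end={s13,s16,s18,s21,s22} ∉↓L; 4/4 single-dels accept.
'mmara': |S_i|=[24, 22, 17, 11, 6, 1] end={s16} ∉↓L; 5/5 single-dels accept.
4 obstructions.


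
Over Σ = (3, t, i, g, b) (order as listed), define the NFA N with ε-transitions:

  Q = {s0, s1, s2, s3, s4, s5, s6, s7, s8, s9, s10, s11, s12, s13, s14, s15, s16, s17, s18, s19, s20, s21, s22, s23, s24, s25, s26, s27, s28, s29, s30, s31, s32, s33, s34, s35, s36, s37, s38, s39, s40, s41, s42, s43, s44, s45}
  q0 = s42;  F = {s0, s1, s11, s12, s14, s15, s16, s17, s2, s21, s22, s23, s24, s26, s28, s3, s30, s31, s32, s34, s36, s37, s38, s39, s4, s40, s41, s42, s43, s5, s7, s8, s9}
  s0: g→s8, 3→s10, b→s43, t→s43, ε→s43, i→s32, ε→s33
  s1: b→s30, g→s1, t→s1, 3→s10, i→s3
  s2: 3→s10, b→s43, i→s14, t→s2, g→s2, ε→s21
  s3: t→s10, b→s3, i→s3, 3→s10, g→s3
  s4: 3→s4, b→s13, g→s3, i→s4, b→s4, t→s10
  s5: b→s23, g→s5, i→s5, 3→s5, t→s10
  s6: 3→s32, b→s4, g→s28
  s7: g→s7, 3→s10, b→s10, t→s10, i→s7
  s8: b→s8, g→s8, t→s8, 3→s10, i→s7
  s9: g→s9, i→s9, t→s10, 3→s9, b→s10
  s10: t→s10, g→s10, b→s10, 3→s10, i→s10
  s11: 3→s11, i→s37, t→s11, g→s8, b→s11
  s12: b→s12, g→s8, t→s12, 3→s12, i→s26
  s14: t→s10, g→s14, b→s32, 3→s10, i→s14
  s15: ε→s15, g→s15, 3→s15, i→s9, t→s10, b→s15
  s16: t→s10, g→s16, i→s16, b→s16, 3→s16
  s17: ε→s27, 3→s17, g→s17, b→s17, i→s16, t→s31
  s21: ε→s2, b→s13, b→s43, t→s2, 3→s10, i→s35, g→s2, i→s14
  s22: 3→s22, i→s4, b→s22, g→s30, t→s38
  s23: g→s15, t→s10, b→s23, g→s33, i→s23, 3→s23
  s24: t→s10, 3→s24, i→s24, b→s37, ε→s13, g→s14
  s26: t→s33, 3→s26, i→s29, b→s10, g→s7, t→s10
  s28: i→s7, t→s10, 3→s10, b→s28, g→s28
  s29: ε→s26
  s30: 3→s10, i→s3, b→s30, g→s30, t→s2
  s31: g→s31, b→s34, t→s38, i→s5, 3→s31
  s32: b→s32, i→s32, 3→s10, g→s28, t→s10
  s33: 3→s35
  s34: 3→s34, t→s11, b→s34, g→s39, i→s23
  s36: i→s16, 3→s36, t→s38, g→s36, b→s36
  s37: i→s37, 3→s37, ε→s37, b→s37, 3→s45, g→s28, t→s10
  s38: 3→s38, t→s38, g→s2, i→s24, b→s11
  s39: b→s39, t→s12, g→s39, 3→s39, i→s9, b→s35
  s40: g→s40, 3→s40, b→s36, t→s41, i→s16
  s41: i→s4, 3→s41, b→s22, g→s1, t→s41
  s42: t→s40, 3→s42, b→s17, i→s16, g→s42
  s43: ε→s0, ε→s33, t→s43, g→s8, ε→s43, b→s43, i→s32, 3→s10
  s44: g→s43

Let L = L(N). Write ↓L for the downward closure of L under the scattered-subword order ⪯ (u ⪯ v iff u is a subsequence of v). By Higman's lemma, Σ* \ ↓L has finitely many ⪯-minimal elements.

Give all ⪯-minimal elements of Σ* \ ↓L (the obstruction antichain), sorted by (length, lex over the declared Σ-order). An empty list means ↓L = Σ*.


A = [it, ttg3, btbgib].

|Q|=46, |F|=33, |δ|=194 (12 ε).
min D↑ (32 st, q0=0, F={6}): 0:3→0,t→1,i→2,g→0,b→3 1:3→1,t→4,i→2,g→1,b→5 2:3→2,t→6,i→2,g→2,b→2 3:3→3,t→7,i→2,g→3,b→3 4:3→4,t→4,i→8,g→9,b→10 5:3→5,t→11,i→2,g→5,b→5 6:3→6,t→6,i→6,g→6,b→6 7:3→7,t→11,i→12,g→7,b→13 8:3→8,t→6,i→8,g→14,b→8 9:3→6,t→9,i→14,g→9,b→15 10:3→10,t→11,i→8,g→15,b→10 11:3→11,t→11,i→16,g→17,b→18 12:3→12,t→6,i→12,g→12,b→19 13:3→13,t→18,i→19,g→20,b→13 14:3→6,t→6,i→14,g→14,b→14 15:3→6,t→17,i→14,g→15,b→15 16:3→16,t→6,i→16,g→21,b→22 17:3→6,t→17,i→21,g→17,b→23 18:3→18,t→18,i→22,g→24,b→18 19:3→19,t→6,i→19,g→25,b→19 20:3→20,t→26,i→27,g→20,b→20 21:3→6,t→6,i→21,g→21,b→28 22:3→22,t→6,i→22,g→29,b→22 23:3→6,t→23,i→28,g→24,b→23 24:3→6,t→24,i→30,g→24,b→24 25:3→25,t→6,i→27,g→25,b→25 26:3→26,t→26,i→31,g→24,b→26 27:3→27,t→6,i→27,g→27,b→6 28:3→6,t→6,i→28,g→29,b→28 29:3→6,t→6,i→30,g→29,b→29 30:3→6,t→6,i→30,g→30,b→6 31:3→31,t→6,i→31,g→30,b→6 [Hopcroft].
'it': |S_i|=[40, 20, 3] end={s10,s33,s35} rej; 2/2 single-dels accept.
'ttg3': run [40, 37, 27, 16, 2] end={s10,s35} ∉↓L; 4/4 single-dels accept.
'btbgib': N↓-sim [40, 36, 28, 21, 12, 7, 1] end={s10} ∉↓L; 6/6 del acc.
3 minimals (antichain).
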